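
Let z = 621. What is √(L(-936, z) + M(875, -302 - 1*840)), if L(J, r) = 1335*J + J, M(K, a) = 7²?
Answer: I*√1250447 ≈ 1118.2*I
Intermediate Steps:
M(K, a) = 49
L(J, r) = 1336*J
√(L(-936, z) + M(875, -302 - 1*840)) = √(1336*(-936) + 49) = √(-1250496 + 49) = √(-1250447) = I*√1250447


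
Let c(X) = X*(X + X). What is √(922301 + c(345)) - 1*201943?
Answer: -201943 + √1160351 ≈ -2.0087e+5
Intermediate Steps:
c(X) = 2*X² (c(X) = X*(2*X) = 2*X²)
√(922301 + c(345)) - 1*201943 = √(922301 + 2*345²) - 1*201943 = √(922301 + 2*119025) - 201943 = √(922301 + 238050) - 201943 = √1160351 - 201943 = -201943 + √1160351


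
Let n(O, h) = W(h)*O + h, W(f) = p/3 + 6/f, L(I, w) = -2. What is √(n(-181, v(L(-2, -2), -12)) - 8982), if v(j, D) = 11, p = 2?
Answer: I*√10008339/33 ≈ 95.867*I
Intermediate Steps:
W(f) = ⅔ + 6/f (W(f) = 2/3 + 6/f = 2*(⅓) + 6/f = ⅔ + 6/f)
n(O, h) = h + O*(⅔ + 6/h) (n(O, h) = (⅔ + 6/h)*O + h = O*(⅔ + 6/h) + h = h + O*(⅔ + 6/h))
√(n(-181, v(L(-2, -2), -12)) - 8982) = √((11 + (⅔)*(-181) + 6*(-181)/11) - 8982) = √((11 - 362/3 + 6*(-181)*(1/11)) - 8982) = √((11 - 362/3 - 1086/11) - 8982) = √(-6877/33 - 8982) = √(-303283/33) = I*√10008339/33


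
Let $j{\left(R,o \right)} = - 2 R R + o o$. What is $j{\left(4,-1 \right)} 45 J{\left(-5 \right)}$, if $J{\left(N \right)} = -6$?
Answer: $8370$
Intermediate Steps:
$j{\left(R,o \right)} = o^{2} - 2 R^{2}$ ($j{\left(R,o \right)} = - 2 R^{2} + o^{2} = o^{2} - 2 R^{2}$)
$j{\left(4,-1 \right)} 45 J{\left(-5 \right)} = \left(\left(-1\right)^{2} - 2 \cdot 4^{2}\right) 45 \left(-6\right) = \left(1 - 32\right) 45 \left(-6\right) = \left(-31\right) 45 \left(-6\right) = \left(-1395\right) \left(-6\right) = 8370$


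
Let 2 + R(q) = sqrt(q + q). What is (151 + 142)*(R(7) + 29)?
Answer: 7911 + 293*sqrt(14) ≈ 9007.3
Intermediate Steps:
R(q) = -2 + sqrt(2)*sqrt(q) (R(q) = -2 + sqrt(q + q) = -2 + sqrt(2*q) = -2 + sqrt(2)*sqrt(q))
(151 + 142)*(R(7) + 29) = (151 + 142)*((-2 + sqrt(2)*sqrt(7)) + 29) = 293*((-2 + sqrt(14)) + 29) = 293*(27 + sqrt(14)) = 7911 + 293*sqrt(14)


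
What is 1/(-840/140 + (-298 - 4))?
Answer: -1/308 ≈ -0.0032468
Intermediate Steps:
1/(-840/140 + (-298 - 4)) = 1/(-840*1/140 - 302) = 1/(-6 - 302) = 1/(-308) = -1/308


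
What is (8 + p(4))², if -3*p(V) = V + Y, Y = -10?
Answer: 100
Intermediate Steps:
p(V) = 10/3 - V/3 (p(V) = -(V - 10)/3 = -(-10 + V)/3 = 10/3 - V/3)
(8 + p(4))² = (8 + (10/3 - ⅓*4))² = (8 + (10/3 - 4/3))² = (8 + 2)² = 10² = 100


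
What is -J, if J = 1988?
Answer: -1988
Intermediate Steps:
-J = -1*1988 = -1988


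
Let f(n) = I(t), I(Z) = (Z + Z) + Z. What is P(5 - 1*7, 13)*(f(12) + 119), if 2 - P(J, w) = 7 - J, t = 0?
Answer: -833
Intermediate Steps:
I(Z) = 3*Z (I(Z) = 2*Z + Z = 3*Z)
f(n) = 0 (f(n) = 3*0 = 0)
P(J, w) = -5 + J (P(J, w) = 2 - (7 - J) = 2 + (-7 + J) = -5 + J)
P(5 - 1*7, 13)*(f(12) + 119) = (-5 + (5 - 1*7))*(0 + 119) = (-5 + (5 - 7))*119 = (-5 - 2)*119 = -7*119 = -833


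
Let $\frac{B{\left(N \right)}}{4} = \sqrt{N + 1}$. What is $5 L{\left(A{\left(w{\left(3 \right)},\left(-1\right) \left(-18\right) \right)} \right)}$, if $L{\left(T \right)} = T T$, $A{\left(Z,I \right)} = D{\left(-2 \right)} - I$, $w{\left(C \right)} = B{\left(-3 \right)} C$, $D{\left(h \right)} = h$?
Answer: $2000$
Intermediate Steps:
$B{\left(N \right)} = 4 \sqrt{1 + N}$ ($B{\left(N \right)} = 4 \sqrt{N + 1} = 4 \sqrt{1 + N}$)
$w{\left(C \right)} = 4 i C \sqrt{2}$ ($w{\left(C \right)} = 4 \sqrt{1 - 3} C = 4 \sqrt{-2} C = 4 i \sqrt{2} C = 4 i C \sqrt{2}$)
$A{\left(Z,I \right)} = -2 - I$
$L{\left(T \right)} = T^{2}$
$5 L{\left(A{\left(w{\left(3 \right)},\left(-1\right) \left(-18\right) \right)} \right)} = 5 \left(-2 - \left(-1\right) \left(-18\right)\right)^{2} = 5 \left(-2 - 18\right)^{2} = 5 \left(-20\right)^{2} = 5 \cdot 400 = 2000$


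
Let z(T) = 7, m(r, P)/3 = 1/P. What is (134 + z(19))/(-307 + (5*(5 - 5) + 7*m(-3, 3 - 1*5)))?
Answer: -282/635 ≈ -0.44409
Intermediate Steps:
m(r, P) = 3/P
(134 + z(19))/(-307 + (5*(5 - 5) + 7*m(-3, 3 - 1*5))) = (134 + 7)/(-307 + (5*(5 - 5) + 7*(3/(3 - 1*5)))) = 141/(-307 + (5*0 + 7*(3/(3 - 5)))) = 141/(-307 + (0 + 7*(3/(-2)))) = 141/(-307 + (0 + 7*(3*(-1/2)))) = 141/(-307 + (0 + 7*(-3/2))) = 141/(-307 + (0 - 21/2)) = 141/(-307 - 21/2) = 141/(-635/2) = 141*(-2/635) = -282/635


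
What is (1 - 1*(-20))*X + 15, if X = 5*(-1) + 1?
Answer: -69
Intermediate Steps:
X = -4 (X = -5 + 1 = -4)
(1 - 1*(-20))*X + 15 = (1 - 1*(-20))*(-4) + 15 = (1 + 20)*(-4) + 15 = 21*(-4) + 15 = -84 + 15 = -69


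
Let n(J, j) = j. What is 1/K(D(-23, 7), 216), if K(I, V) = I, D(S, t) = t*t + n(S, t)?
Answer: 1/56 ≈ 0.017857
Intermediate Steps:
D(S, t) = t + t² (D(S, t) = t*t + t = t² + t = t + t²)
1/K(D(-23, 7), 216) = 1/(7*(1 + 7)) = 1/(7*8) = 1/56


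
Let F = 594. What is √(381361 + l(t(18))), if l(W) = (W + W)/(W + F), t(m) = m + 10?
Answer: √36885625989/311 ≈ 617.54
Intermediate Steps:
t(m) = 10 + m
l(W) = 2*W/(594 + W) (l(W) = (W + W)/(W + 594) = (2*W)/(594 + W) = 2*W/(594 + W))
√(381361 + l(t(18))) = √(381361 + 2*(10 + 18)/(594 + (10 + 18))) = √(381361 + 2*28/(594 + 28)) = √(381361 + 2*28/622) = √(381361 + 2*28*(1/622)) = √(381361 + 28/311) = √(118603299/311) = √36885625989/311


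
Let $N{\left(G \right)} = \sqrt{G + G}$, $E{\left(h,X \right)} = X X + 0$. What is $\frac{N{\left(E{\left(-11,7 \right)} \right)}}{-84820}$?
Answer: $- \frac{7 \sqrt{2}}{84820} \approx -0.00011671$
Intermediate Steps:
$E{\left(h,X \right)} = X^{2}$ ($E{\left(h,X \right)} = X^{2} + 0 = X^{2}$)
$N{\left(G \right)} = \sqrt{2} \sqrt{G}$ ($N{\left(G \right)} = \sqrt{2 G} = \sqrt{2} \sqrt{G}$)
$\frac{N{\left(E{\left(-11,7 \right)} \right)}}{-84820} = \frac{\sqrt{2} \sqrt{7^{2}}}{-84820} = \sqrt{2} \sqrt{49} \left(- \frac{1}{84820}\right) = \sqrt{2} \cdot 7 \left(- \frac{1}{84820}\right) = 7 \sqrt{2} \left(- \frac{1}{84820}\right) = - \frac{7 \sqrt{2}}{84820}$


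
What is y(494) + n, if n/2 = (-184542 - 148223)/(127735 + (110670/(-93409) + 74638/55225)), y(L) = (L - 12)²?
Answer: 153080285355693581458/658923393623567 ≈ 2.3232e+5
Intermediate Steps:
y(L) = (-12 + L)²
n = -3433144507998250/658923393623567 (n = 2*((-184542 - 148223)/(127735 + (110670/(-93409) + 74638/55225))) = 2*(-332765/(127735 + (110670*(-1/93409) + 74638*(1/55225)))) = 2*(-332765/(127735 + (-110670/93409 + 74638/55225))) = 2*(-332765/(127735 + 860110192/5158512025)) = 2*(-332765/658923393623567/5158512025) = 2*(-332765*5158512025/658923393623567) = 2*(-1716572253999125/658923393623567) = -3433144507998250/658923393623567 ≈ -5.2102)
y(494) + n = (-12 + 494)² - 3433144507998250/658923393623567 = 482² - 3433144507998250/658923393623567 = 232324 - 3433144507998250/658923393623567 = 153080285355693581458/658923393623567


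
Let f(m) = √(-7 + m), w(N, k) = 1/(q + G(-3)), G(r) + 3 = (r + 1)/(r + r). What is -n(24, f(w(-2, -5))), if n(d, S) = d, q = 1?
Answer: -24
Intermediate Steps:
G(r) = -3 + (1 + r)/(2*r) (G(r) = -3 + (r + 1)/(r + r) = -3 + (1 + r)/((2*r)) = -3 + (1 + r)*(1/(2*r)) = -3 + (1 + r)/(2*r))
w(N, k) = -⅗ (w(N, k) = 1/(1 + (½)*(1 - 5*(-3))/(-3)) = 1/(1 + (½)*(-⅓)*(1 + 15)) = 1/(1 + (½)*(-⅓)*16) = 1/(1 - 8/3) = 1/(-5/3) = -⅗)
-n(24, f(w(-2, -5))) = -1*24 = -24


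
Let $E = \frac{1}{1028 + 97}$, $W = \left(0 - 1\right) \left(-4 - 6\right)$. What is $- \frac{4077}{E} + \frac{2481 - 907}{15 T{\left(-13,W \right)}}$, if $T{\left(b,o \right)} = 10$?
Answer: $- \frac{343996088}{75} \approx -4.5866 \cdot 10^{6}$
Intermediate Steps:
$W = 10$ ($W = \left(-1\right) \left(-10\right) = 10$)
$E = \frac{1}{1125} \approx 0.00088889$
$- \frac{4077}{E} + \frac{2481 - 907}{15 T{\left(-13,W \right)}} = - 4077 \frac{1}{\frac{1}{1125}} + \frac{2481 - 907}{15 \cdot 10} = \left(-4077\right) 1125 + \frac{2481 - 907}{150} = -4586625 + 1574 \cdot \frac{1}{150} = -4586625 + \frac{787}{75} = - \frac{343996088}{75}$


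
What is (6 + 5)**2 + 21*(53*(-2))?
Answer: -2105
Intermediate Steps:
(6 + 5)**2 + 21*(53*(-2)) = 11**2 + 21*(-106) = 121 - 2226 = -2105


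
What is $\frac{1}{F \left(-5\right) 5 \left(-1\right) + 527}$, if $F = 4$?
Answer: $\frac{1}{627} \approx 0.0015949$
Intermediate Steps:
$\frac{1}{F \left(-5\right) 5 \left(-1\right) + 527} = \frac{1}{4 \left(-5\right) 5 \left(-1\right) + 527} = \frac{1}{4 \left(\left(-25\right) \left(-1\right)\right) + 527} = \frac{1}{4 \cdot 25 + 527} = \frac{1}{100 + 527} = \frac{1}{627}$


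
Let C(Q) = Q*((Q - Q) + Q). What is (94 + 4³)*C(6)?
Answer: 5688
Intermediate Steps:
C(Q) = Q² (C(Q) = Q*(0 + Q) = Q*Q = Q²)
(94 + 4³)*C(6) = (94 + 4³)*6² = (94 + 64)*36 = 158*36 = 5688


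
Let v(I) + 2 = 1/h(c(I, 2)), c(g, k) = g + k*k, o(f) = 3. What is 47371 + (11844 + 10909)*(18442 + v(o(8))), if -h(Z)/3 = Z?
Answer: 8811843758/21 ≈ 4.1961e+8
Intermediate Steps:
c(g, k) = g + k**2
h(Z) = -3*Z
v(I) = -2 + 1/(-12 - 3*I) (v(I) = -2 + 1/(-3*(I + 2**2)) = -2 + 1/(-3*(I + 4)) = -2 + 1/(-3*(4 + I)) = -2 + 1/(-12 - 3*I))
47371 + (11844 + 10909)*(18442 + v(o(8))) = 47371 + (11844 + 10909)*(18442 + (25 + 6*3)/(3*(-4 - 1*3))) = 47371 + 22753*(18442 + (25 + 18)/(3*(-4 - 3))) = 47371 + 22753*(18442 + (1/3)*43/(-7)) = 47371 + 22753*(18442 + (1/3)*(-1/7)*43) = 47371 + 22753*(18442 - 43/21) = 47371 + 22753*(387239/21) = 47371 + 8810848967/21 = 8811843758/21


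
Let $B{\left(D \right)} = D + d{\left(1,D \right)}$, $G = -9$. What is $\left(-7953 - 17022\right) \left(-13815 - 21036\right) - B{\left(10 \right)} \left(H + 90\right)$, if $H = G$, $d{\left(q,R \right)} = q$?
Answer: $870402834$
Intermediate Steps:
$H = -9$
$B{\left(D \right)} = 1 + D$ ($B{\left(D \right)} = D + 1 = 1 + D$)
$\left(-7953 - 17022\right) \left(-13815 - 21036\right) - B{\left(10 \right)} \left(H + 90\right) = \left(-7953 - 17022\right) \left(-13815 - 21036\right) - \left(1 + 10\right) \left(-9 + 90\right) = \left(-24975\right) \left(-34851\right) - 11 \cdot 81 = 870403725 - 891 = 870402834$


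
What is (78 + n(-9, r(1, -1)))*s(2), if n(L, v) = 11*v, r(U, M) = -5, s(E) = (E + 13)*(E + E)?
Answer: 1380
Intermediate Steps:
s(E) = 2*E*(13 + E) (s(E) = (13 + E)*(2*E) = 2*E*(13 + E))
(78 + n(-9, r(1, -1)))*s(2) = (78 + 11*(-5))*(2*2*(13 + 2)) = (78 - 55)*(2*2*15) = 23*60 = 1380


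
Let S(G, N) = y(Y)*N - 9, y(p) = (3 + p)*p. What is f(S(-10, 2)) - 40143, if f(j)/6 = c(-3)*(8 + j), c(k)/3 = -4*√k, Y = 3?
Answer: -40143 - 2520*I*√3 ≈ -40143.0 - 4364.8*I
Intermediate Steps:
y(p) = p*(3 + p)
c(k) = -12*√k (c(k) = 3*(-4*√k) = -12*√k)
S(G, N) = -9 + 18*N (S(G, N) = (3*(3 + 3))*N - 9 = (3*6)*N - 9 = 18*N - 9 = -9 + 18*N)
f(j) = -72*I*√3*(8 + j) (f(j) = 6*((-12*I*√3)*(8 + j)) = 6*(-12*I*√3*(8 + j)) = -72*I*√3*(8 + j))
f(S(-10, 2)) - 40143 = 72*I*√3*(-8 - (-9 + 18*2)) - 40143 = 72*I*√3*(-8 - (-9 + 36)) - 40143 = 72*I*√3*(-8 - 1*27) - 40143 = 72*I*√3*(-8 - 27) - 40143 = 72*I*√3*(-35) - 40143 = -2520*I*√3 - 40143 = -40143 - 2520*I*√3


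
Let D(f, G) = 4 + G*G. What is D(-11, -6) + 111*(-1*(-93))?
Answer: 10363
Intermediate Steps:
D(f, G) = 4 + G²
D(-11, -6) + 111*(-1*(-93)) = (4 + (-6)²) + 111*(-1*(-93)) = (4 + 36) + 111*93 = 40 + 10323 = 10363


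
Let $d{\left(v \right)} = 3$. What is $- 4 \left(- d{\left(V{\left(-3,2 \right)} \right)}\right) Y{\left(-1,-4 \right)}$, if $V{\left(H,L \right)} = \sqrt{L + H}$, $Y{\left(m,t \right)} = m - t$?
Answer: $36$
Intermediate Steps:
$V{\left(H,L \right)} = \sqrt{H + L}$
$- 4 \left(- d{\left(V{\left(-3,2 \right)} \right)}\right) Y{\left(-1,-4 \right)} = - 4 \left(\left(-1\right) 3\right) \left(-1 - -4\right) = \left(-4\right) \left(-3\right) \left(-1 + 4\right) = 12 \cdot 3 = 36$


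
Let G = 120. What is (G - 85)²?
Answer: 1225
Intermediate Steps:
(G - 85)² = (120 - 85)² = 35² = 1225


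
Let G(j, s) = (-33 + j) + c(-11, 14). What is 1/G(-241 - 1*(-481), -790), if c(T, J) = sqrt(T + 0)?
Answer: 207/42860 - I*sqrt(11)/42860 ≈ 0.0048297 - 7.7383e-5*I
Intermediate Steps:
c(T, J) = sqrt(T)
G(j, s) = -33 + j + I*sqrt(11) (G(j, s) = (-33 + j) + sqrt(-11) = (-33 + j) + I*sqrt(11) = -33 + j + I*sqrt(11))
1/G(-241 - 1*(-481), -790) = 1/(-33 + (-241 - 1*(-481)) + I*sqrt(11)) = 1/(-33 + (-241 + 481) + I*sqrt(11)) = 1/(-33 + 240 + I*sqrt(11)) = 1/(207 + I*sqrt(11))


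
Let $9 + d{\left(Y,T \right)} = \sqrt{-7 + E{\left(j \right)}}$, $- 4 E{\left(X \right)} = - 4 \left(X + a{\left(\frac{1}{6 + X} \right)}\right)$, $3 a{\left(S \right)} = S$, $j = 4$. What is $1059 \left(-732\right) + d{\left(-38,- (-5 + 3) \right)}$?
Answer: $-775197 + \frac{i \sqrt{2670}}{30} \approx -7.752 \cdot 10^{5} + 1.7224 i$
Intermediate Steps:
$a{\left(S \right)} = \frac{S}{3}$
$E{\left(X \right)} = X + \frac{1}{3 \left(6 + X\right)}$ ($E{\left(X \right)} = - \frac{\left(-4\right) \left(X + \frac{1}{3 \left(6 + X\right)}\right)}{4} = - \frac{- 4 X - \frac{4}{3 \left(6 + X\right)}}{4} = X + \frac{1}{3 \left(6 + X\right)}$)
$d{\left(Y,T \right)} = -9 + \frac{i \sqrt{2670}}{30}$ ($d{\left(Y,T \right)} = -9 + \sqrt{-7 + \frac{\frac{1}{3} + 4 \left(6 + 4\right)}{6 + 4}} = -9 + \sqrt{-7 + \frac{\frac{1}{3} + 4 \cdot 10}{10}} = -9 + \sqrt{-7 + \frac{\frac{1}{3} + 40}{10}} = -9 + \sqrt{-7 + \frac{1}{10} \cdot \frac{121}{3}} = -9 + \sqrt{-7 + \frac{121}{30}} = -9 + \sqrt{- \frac{89}{30}} = -9 + \frac{i \sqrt{2670}}{30}$)
$1059 \left(-732\right) + d{\left(-38,- (-5 + 3) \right)} = 1059 \left(-732\right) - \left(9 - \frac{i \sqrt{2670}}{30}\right) = -775188 - \left(9 - \frac{i \sqrt{2670}}{30}\right) = -775197 + \frac{i \sqrt{2670}}{30}$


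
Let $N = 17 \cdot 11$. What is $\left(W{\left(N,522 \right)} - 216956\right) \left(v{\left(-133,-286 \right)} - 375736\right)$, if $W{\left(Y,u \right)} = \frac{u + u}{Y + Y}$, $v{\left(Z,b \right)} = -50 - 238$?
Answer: $\frac{1386853426000}{17} \approx 8.158 \cdot 10^{10}$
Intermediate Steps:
$N = 187$
$v{\left(Z,b \right)} = -288$
$W{\left(Y,u \right)} = \frac{u}{Y}$ ($W{\left(Y,u \right)} = \frac{2 u}{2 Y} = 2 u \frac{1}{2 Y} = \frac{u}{Y}$)
$\left(W{\left(N,522 \right)} - 216956\right) \left(v{\left(-133,-286 \right)} - 375736\right) = \left(\frac{522}{187} - 216956\right) \left(-288 - 375736\right) = \left(522 \cdot \frac{1}{187} - 216956\right) \left(-376024\right) = \left(\frac{522}{187} - 216956\right) \left(-376024\right) = \left(- \frac{40570250}{187}\right) \left(-376024\right) = \frac{1386853426000}{17}$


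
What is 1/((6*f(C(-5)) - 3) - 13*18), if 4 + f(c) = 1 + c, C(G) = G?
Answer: -1/285 ≈ -0.0035088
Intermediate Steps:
f(c) = -3 + c (f(c) = -4 + (1 + c) = -3 + c)
1/((6*f(C(-5)) - 3) - 13*18) = 1/((6*(-3 - 5) - 3) - 13*18) = 1/((6*(-8) - 3) - 234) = 1/((-48 - 3) - 234) = 1/(-51 - 234) = 1/(-285) = -1/285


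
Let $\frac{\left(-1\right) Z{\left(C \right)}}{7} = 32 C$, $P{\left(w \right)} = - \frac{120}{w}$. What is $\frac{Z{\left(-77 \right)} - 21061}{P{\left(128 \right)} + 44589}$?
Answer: $- \frac{20336}{237803} \approx -0.085516$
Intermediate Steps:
$Z{\left(C \right)} = - 224 C$ ($Z{\left(C \right)} = - 7 \cdot 32 C = - 224 C$)
$\frac{Z{\left(-77 \right)} - 21061}{P{\left(128 \right)} + 44589} = \frac{\left(-224\right) \left(-77\right) - 21061}{- \frac{120}{128} + 44589} = \frac{17248 - 21061}{\left(-120\right) \frac{1}{128} + 44589} = - \frac{3813}{- \frac{15}{16} + 44589} = - \frac{3813}{\frac{713409}{16}} = \left(-3813\right) \frac{16}{713409} = - \frac{20336}{237803}$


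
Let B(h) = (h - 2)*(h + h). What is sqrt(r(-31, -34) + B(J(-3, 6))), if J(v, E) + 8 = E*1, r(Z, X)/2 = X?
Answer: 2*I*sqrt(13) ≈ 7.2111*I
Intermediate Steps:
r(Z, X) = 2*X
J(v, E) = -8 + E (J(v, E) = -8 + E*1 = -8 + E)
B(h) = 2*h*(-2 + h) (B(h) = (-2 + h)*(2*h) = 2*h*(-2 + h))
sqrt(r(-31, -34) + B(J(-3, 6))) = sqrt(2*(-34) + 2*(-8 + 6)*(-2 + (-8 + 6))) = sqrt(-68 + 2*(-2)*(-2 - 2)) = sqrt(-68 + 2*(-2)*(-4)) = sqrt(-68 + 16) = sqrt(-52) = 2*I*sqrt(13)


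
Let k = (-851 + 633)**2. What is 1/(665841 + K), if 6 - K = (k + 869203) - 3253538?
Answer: 1/3002658 ≈ 3.3304e-7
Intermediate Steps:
k = 47524 (k = (-218)**2 = 47524)
K = 2336817 (K = 6 - ((47524 + 869203) - 3253538) = 6 - (916727 - 3253538) = 6 - 1*(-2336811) = 6 + 2336811 = 2336817)
1/(665841 + K) = 1/(665841 + 2336817) = 1/3002658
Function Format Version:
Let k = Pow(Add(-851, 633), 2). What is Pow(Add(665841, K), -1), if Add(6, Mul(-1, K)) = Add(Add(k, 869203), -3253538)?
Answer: Rational(1, 3002658) ≈ 3.3304e-7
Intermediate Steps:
k = 47524 (k = Pow(-218, 2) = 47524)
K = 2336817 (K = Add(6, Mul(-1, Add(Add(47524, 869203), -3253538))) = Add(6, Mul(-1, Add(916727, -3253538))) = Add(6, Mul(-1, -2336811)) = Add(6, 2336811) = 2336817)
Pow(Add(665841, K), -1) = Pow(Add(665841, 2336817), -1) = Pow(3002658, -1) = Rational(1, 3002658)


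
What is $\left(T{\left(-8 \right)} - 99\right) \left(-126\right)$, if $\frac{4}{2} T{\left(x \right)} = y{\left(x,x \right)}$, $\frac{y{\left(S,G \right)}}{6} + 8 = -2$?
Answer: $16254$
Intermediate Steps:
$y{\left(S,G \right)} = -60$ ($y{\left(S,G \right)} = -48 + 6 \left(-2\right) = -48 - 12 = -60$)
$T{\left(x \right)} = -30$ ($T{\left(x \right)} = \frac{1}{2} \left(-60\right) = -30$)
$\left(T{\left(-8 \right)} - 99\right) \left(-126\right) = \left(-30 - 99\right) \left(-126\right) = \left(-129\right) \left(-126\right) = 16254$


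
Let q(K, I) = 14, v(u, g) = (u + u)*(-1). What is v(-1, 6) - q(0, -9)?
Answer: -12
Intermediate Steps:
v(u, g) = -2*u (v(u, g) = (2*u)*(-1) = -2*u)
v(-1, 6) - q(0, -9) = -2*(-1) - 1*14 = 2 - 14 = -12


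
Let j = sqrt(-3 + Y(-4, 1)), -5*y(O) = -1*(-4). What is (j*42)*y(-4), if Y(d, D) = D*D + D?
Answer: -168*I/5 ≈ -33.6*I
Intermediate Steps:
y(O) = -4/5 (y(O) = -(-1)*(-4)/5 = -1/5*4 = -4/5)
Y(d, D) = D + D**2 (Y(d, D) = D**2 + D = D + D**2)
j = I (j = sqrt(-3 + 1*(1 + 1)) = sqrt(-3 + 1*2) = sqrt(-3 + 2) = sqrt(-1) = I ≈ 1.0*I)
(j*42)*y(-4) = (I*42)*(-4/5) = (42*I)*(-4/5) = -168*I/5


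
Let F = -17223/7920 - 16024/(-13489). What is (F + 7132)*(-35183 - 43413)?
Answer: -712815838854917/1271820 ≈ -5.6047e+8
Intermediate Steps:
F = -35136989/35610960 (F = -17223*1/7920 - 16024*(-1/13489) = -5741/2640 + 16024/13489 = -35136989/35610960 ≈ -0.98669)
(F + 7132)*(-35183 - 43413) = (-35136989/35610960 + 7132)*(-35183 - 43413) = (253942229731/35610960)*(-78596) = -712815838854917/1271820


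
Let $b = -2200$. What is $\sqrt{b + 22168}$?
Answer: $16 \sqrt{78} \approx 141.31$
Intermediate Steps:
$\sqrt{b + 22168} = \sqrt{-2200 + 22168} = \sqrt{19968} = 16 \sqrt{78}$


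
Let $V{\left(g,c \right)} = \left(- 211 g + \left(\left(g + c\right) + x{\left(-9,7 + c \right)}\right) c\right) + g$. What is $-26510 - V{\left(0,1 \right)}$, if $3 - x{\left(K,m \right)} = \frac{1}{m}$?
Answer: $- \frac{212111}{8} \approx -26514.0$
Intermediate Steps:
$x{\left(K,m \right)} = 3 - \frac{1}{m}$
$V{\left(g,c \right)} = - 210 g + c \left(3 + c + g - \frac{1}{7 + c}\right)$ ($V{\left(g,c \right)} = \left(- 211 g + \left(\left(g + c\right) + \left(3 - \frac{1}{7 + c}\right)\right) c\right) + g = \left(- 211 g + \left(\left(c + g\right) + \left(3 - \frac{1}{7 + c}\right)\right) c\right) + g = \left(- 211 g + \left(3 + c + g - \frac{1}{7 + c}\right) c\right) + g = \left(- 211 g + c \left(3 + c + g - \frac{1}{7 + c}\right)\right) + g = - 210 g + c \left(3 + c + g - \frac{1}{7 + c}\right)$)
$-26510 - V{\left(0,1 \right)} = -26510 - \frac{1 \left(20 + 3 \cdot 1\right) + \left(7 + 1\right) \left(1^{2} - 0 + 1 \cdot 0\right)}{7 + 1} = -26510 - \frac{1 \left(20 + 3\right) + 8 \left(1 + 0 + 0\right)}{8} = -26510 - \frac{1 \cdot 23 + 8 \cdot 1}{8} = -26510 - \frac{23 + 8}{8} = -26510 - \frac{1}{8} \cdot 31 = -26510 - \frac{31}{8} = - \frac{212111}{8}$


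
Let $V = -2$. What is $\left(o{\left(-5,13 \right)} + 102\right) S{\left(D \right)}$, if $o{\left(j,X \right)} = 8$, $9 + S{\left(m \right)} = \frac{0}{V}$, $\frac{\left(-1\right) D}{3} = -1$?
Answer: $-990$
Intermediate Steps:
$D = 3$ ($D = \left(-3\right) \left(-1\right) = 3$)
$S{\left(m \right)} = -9$ ($S{\left(m \right)} = -9 + \frac{0}{-2} = -9 + 0 \left(- \frac{1}{2}\right) = -9 + 0 = -9$)
$\left(o{\left(-5,13 \right)} + 102\right) S{\left(D \right)} = \left(8 + 102\right) \left(-9\right) = 110 \left(-9\right) = -990$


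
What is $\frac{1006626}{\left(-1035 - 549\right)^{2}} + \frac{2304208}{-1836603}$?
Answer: $- \frac{72826195855}{85335921792} \approx -0.85341$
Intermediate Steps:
$\frac{1006626}{\left(-1035 - 549\right)^{2}} + \frac{2304208}{-1836603} = \frac{1006626}{\left(-1584\right)^{2}} + 2304208 \left(- \frac{1}{1836603}\right) = \frac{1006626}{2509056} - \frac{2304208}{1836603} = 1006626 \cdot \frac{1}{2509056} - \frac{2304208}{1836603} = \frac{167771}{418176} - \frac{2304208}{1836603} = - \frac{72826195855}{85335921792}$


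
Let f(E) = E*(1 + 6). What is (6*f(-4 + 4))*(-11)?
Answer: 0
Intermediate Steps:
f(E) = 7*E (f(E) = E*7 = 7*E)
(6*f(-4 + 4))*(-11) = (6*(7*(-4 + 4)))*(-11) = (6*(7*0))*(-11) = (6*0)*(-11) = 0*(-11) = 0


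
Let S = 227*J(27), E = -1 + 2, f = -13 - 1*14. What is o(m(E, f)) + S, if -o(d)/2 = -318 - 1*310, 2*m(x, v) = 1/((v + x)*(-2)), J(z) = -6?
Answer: -106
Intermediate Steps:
f = -27 (f = -13 - 14 = -27)
E = 1
m(x, v) = -1/(4*(v + x)) (m(x, v) = (1/((v + x)*(-2)))/2 = (-½/(v + x))/2 = (-1/(2*(v + x)))/2 = -1/(4*(v + x)))
o(d) = 1256 (o(d) = -2*(-318 - 1*310) = -2*(-318 - 310) = -2*(-628) = 1256)
S = -1362 (S = 227*(-6) = -1362)
o(m(E, f)) + S = 1256 - 1362 = -106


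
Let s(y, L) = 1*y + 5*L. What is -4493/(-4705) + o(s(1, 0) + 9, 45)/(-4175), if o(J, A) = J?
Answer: 748449/785735 ≈ 0.95255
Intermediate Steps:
s(y, L) = y + 5*L
-4493/(-4705) + o(s(1, 0) + 9, 45)/(-4175) = -4493/(-4705) + ((1 + 5*0) + 9)/(-4175) = -4493*(-1/4705) + ((1 + 0) + 9)*(-1/4175) = 4493/4705 + (1 + 9)*(-1/4175) = 4493/4705 + 10*(-1/4175) = 4493/4705 - 2/835 = 748449/785735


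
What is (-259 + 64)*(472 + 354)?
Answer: -161070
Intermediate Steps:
(-259 + 64)*(472 + 354) = -195*826 = -161070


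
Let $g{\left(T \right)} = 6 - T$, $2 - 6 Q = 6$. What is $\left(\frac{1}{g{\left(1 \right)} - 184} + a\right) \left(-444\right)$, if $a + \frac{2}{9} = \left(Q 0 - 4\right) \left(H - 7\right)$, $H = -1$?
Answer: $- \frac{7575380}{537} \approx -14107.0$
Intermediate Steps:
$Q = - \frac{2}{3}$ ($Q = \frac{1}{3} - 1 = - \frac{2}{3} \approx -0.66667$)
$a = \frac{286}{9}$ ($a = - \frac{2}{9} + \left(\left(- \frac{2}{3}\right) 0 - 4\right) \left(-1 - 7\right) = - \frac{2}{9} + \left(0 - 4\right) \left(-8\right) = - \frac{2}{9} - -32 = - \frac{2}{9} + 32 = \frac{286}{9} \approx 31.778$)
$\left(\frac{1}{g{\left(1 \right)} - 184} + a\right) \left(-444\right) = \left(\frac{1}{\left(6 - 1\right) - 184} + \frac{286}{9}\right) \left(-444\right) = \left(\frac{1}{5 - 184} + \frac{286}{9}\right) \left(-444\right) = \left(\frac{1}{-179} + \frac{286}{9}\right) \left(-444\right) = \left(- \frac{1}{179} + \frac{286}{9}\right) \left(-444\right) = \frac{51185}{1611} \left(-444\right) = - \frac{7575380}{537}$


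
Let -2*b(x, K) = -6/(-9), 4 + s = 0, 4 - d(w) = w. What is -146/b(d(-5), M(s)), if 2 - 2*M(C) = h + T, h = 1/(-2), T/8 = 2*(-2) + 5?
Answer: 438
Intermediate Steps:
d(w) = 4 - w
s = -4 (s = -4 + 0 = -4)
T = 8 (T = 8*(2*(-2) + 5) = 8*(-4 + 5) = 8*1 = 8)
h = -½ ≈ -0.50000
M(C) = -11/4 (M(C) = 1 - (-½ + 8)/2 = 1 - ½*15/2 = 1 - 15/4 = -11/4)
b(x, K) = -⅓ (b(x, K) = -(-3)/(-9) = -(-3)*(-1)/9 = -½*⅔ = -⅓)
-146/b(d(-5), M(s)) = -146/(-⅓) = -146*(-3) = 438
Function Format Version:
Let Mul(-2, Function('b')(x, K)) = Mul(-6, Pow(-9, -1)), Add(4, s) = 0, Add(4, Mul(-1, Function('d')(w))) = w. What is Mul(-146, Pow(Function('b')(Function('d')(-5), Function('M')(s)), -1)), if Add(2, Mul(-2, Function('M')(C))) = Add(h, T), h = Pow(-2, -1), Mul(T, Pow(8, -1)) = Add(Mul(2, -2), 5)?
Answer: 438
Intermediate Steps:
Function('d')(w) = Add(4, Mul(-1, w))
s = -4 (s = Add(-4, 0) = -4)
T = 8 (T = Mul(8, Add(Mul(2, -2), 5)) = Mul(8, Add(-4, 5)) = Mul(8, 1) = 8)
h = Rational(-1, 2) ≈ -0.50000
Function('M')(C) = Rational(-11, 4) (Function('M')(C) = Add(1, Mul(Rational(-1, 2), Add(Rational(-1, 2), 8))) = Add(1, Mul(Rational(-1, 2), Rational(15, 2))) = Add(1, Rational(-15, 4)) = Rational(-11, 4))
Function('b')(x, K) = Rational(-1, 3) (Function('b')(x, K) = Mul(Rational(-1, 2), Mul(-6, Pow(-9, -1))) = Mul(Rational(-1, 2), Mul(-6, Rational(-1, 9))) = Mul(Rational(-1, 2), Rational(2, 3)) = Rational(-1, 3))
Mul(-146, Pow(Function('b')(Function('d')(-5), Function('M')(s)), -1)) = Mul(-146, Pow(Rational(-1, 3), -1)) = Mul(-146, -3) = 438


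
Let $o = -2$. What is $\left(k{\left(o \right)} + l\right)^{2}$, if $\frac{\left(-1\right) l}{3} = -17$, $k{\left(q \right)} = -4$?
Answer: $2209$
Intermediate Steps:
$l = 51$ ($l = \left(-3\right) \left(-17\right) = 51$)
$\left(k{\left(o \right)} + l\right)^{2} = \left(-4 + 51\right)^{2} = 47^{2} = 2209$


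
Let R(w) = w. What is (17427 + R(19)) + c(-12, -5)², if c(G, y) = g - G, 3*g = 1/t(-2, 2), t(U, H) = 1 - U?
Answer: 1425007/81 ≈ 17593.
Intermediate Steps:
g = ⅑ (g = 1/(3*(1 - 1*(-2))) = 1/(3*(1 + 2)) = (⅓)/3 = (⅓)*(⅓) = ⅑ ≈ 0.11111)
c(G, y) = ⅑ - G
(17427 + R(19)) + c(-12, -5)² = (17427 + 19) + (⅑ - 1*(-12))² = 17446 + (⅑ + 12)² = 17446 + (109/9)² = 17446 + 11881/81 = 1425007/81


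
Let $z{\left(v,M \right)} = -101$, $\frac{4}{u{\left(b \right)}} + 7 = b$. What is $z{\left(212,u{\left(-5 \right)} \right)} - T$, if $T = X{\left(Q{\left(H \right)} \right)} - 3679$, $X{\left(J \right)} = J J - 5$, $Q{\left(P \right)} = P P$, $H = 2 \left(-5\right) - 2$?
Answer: $-17153$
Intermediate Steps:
$u{\left(b \right)} = \frac{4}{-7 + b}$
$H = -12$ ($H = -10 - 2 = -12$)
$Q{\left(P \right)} = P^{2}$
$X{\left(J \right)} = -5 + J^{2}$ ($X{\left(J \right)} = J^{2} - 5 = -5 + J^{2}$)
$T = 17052$ ($T = \left(-5 + \left(\left(-12\right)^{2}\right)^{2}\right) - 3679 = \left(-5 + 144^{2}\right) - 3679 = \left(-5 + 20736\right) - 3679 = 20731 - 3679 = 17052$)
$z{\left(212,u{\left(-5 \right)} \right)} - T = -101 - 17052 = -17153$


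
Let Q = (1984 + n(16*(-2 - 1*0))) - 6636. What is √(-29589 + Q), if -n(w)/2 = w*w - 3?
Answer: I*√36283 ≈ 190.48*I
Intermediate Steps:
n(w) = 6 - 2*w² (n(w) = -2*(w*w - 3) = -2*(w² - 3) = -2*(-3 + w²) = 6 - 2*w²)
Q = -6694 (Q = (1984 + (6 - 2*256*(-2 - 1*0)²)) - 6636 = (1984 + (6 - 2*256*(-2 + 0)²)) - 6636 = (1984 + (6 - 2*(16*(-2))²)) - 6636 = (1984 + (6 - 2*(-32)²)) - 6636 = (1984 + (6 - 2*1024)) - 6636 = (1984 + (6 - 2048)) - 6636 = (1984 - 2042) - 6636 = -58 - 6636 = -6694)
√(-29589 + Q) = √(-29589 - 6694) = √(-36283) = I*√36283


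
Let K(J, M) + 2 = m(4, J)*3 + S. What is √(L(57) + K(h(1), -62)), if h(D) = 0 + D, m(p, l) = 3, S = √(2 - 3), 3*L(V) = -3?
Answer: √(6 + I) ≈ 2.4579 + 0.20342*I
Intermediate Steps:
L(V) = -1 (L(V) = (⅓)*(-3) = -1)
S = I (S = √(-1) = I ≈ 1.0*I)
h(D) = D
K(J, M) = 7 + I (K(J, M) = -2 + (3*3 + I) = -2 + (9 + I) = 7 + I)
√(L(57) + K(h(1), -62)) = √(-1 + (7 + I)) = √(6 + I)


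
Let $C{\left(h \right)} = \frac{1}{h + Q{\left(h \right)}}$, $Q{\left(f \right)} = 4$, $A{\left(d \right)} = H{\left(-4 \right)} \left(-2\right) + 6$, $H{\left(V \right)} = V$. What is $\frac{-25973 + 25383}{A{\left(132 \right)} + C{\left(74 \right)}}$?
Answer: $- \frac{46020}{1093} \approx -42.104$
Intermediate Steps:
$A{\left(d \right)} = 14$ ($A{\left(d \right)} = \left(-4\right) \left(-2\right) + 6 = 8 + 6 = 14$)
$C{\left(h \right)} = \frac{1}{4 + h}$ ($C{\left(h \right)} = \frac{1}{h + 4} = \frac{1}{4 + h}$)
$\frac{-25973 + 25383}{A{\left(132 \right)} + C{\left(74 \right)}} = \frac{-25973 + 25383}{14 + \frac{1}{4 + 74}} = - \frac{590}{14 + \frac{1}{78}} = - \frac{590}{\frac{1093}{78}} = \left(-590\right) \frac{78}{1093} = - \frac{46020}{1093}$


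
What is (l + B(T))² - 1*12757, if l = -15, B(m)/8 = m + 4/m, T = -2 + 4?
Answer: -12468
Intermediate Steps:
T = 2
B(m) = 8*m + 32/m (B(m) = 8*(m + 4/m) = 8*m + 32/m)
(l + B(T))² - 1*12757 = (-15 + (8*2 + 32/2))² - 1*12757 = (-15 + (16 + 32*(½)))² - 12757 = (-15 + (16 + 16))² - 12757 = (-15 + 32)² - 12757 = 17² - 12757 = 289 - 12757 = -12468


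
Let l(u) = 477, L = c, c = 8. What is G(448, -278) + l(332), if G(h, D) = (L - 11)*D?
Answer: 1311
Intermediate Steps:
L = 8
G(h, D) = -3*D (G(h, D) = (8 - 11)*D = -3*D)
G(448, -278) + l(332) = -3*(-278) + 477 = 834 + 477 = 1311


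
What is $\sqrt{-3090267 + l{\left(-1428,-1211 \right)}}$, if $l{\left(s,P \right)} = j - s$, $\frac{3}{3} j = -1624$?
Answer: $i \sqrt{3090463} \approx 1758.0 i$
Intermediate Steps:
$j = -1624$
$l{\left(s,P \right)} = -1624 - s$
$\sqrt{-3090267 + l{\left(-1428,-1211 \right)}} = \sqrt{-3090267 - 196} = \sqrt{-3090463} = i \sqrt{3090463}$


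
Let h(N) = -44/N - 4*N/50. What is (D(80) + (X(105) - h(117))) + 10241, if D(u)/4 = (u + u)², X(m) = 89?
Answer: 329763728/2925 ≈ 1.1274e+5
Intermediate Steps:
h(N) = -44/N - 2*N/25 (h(N) = -44/N - 4*N*(1/50) = -44/N - 2*N/25)
D(u) = 16*u² (D(u) = 4*(u + u)² = 4*(2*u)² = 4*(4*u²) = 16*u²)
(D(80) + (X(105) - h(117))) + 10241 = (16*80² + (89 - (-44/117 - 2/25*117))) + 10241 = (16*6400 + (89 - (-44*1/117 - 234/25))) + 10241 = (102400 + (89 - (-44/117 - 234/25))) + 10241 = (102400 + (89 - 1*(-28478/2925))) + 10241 = (102400 + (89 + 28478/2925)) + 10241 = (102400 + 288803/2925) + 10241 = 299808803/2925 + 10241 = 329763728/2925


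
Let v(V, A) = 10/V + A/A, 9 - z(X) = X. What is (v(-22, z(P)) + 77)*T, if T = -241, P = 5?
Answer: -205573/11 ≈ -18688.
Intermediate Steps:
z(X) = 9 - X
v(V, A) = 1 + 10/V (v(V, A) = 10/V + 1 = 1 + 10/V)
(v(-22, z(P)) + 77)*T = ((10 - 22)/(-22) + 77)*(-241) = (-1/22*(-12) + 77)*(-241) = (6/11 + 77)*(-241) = (853/11)*(-241) = -205573/11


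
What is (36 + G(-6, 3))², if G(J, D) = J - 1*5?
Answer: 625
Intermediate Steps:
G(J, D) = -5 + J (G(J, D) = J - 5 = -5 + J)
(36 + G(-6, 3))² = (36 + (-5 - 6))² = (36 - 11)² = 25² = 625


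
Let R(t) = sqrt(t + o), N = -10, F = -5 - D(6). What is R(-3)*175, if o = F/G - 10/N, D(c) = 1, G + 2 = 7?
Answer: 140*I*sqrt(5) ≈ 313.05*I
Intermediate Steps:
G = 5 (G = -2 + 7 = 5)
F = -6 (F = -5 - 1*1 = -5 - 1 = -6)
o = -1/5 (o = -6/5 - 10/(-10) = -6*1/5 - 10*(-1/10) = -6/5 + 1 = -1/5 ≈ -0.20000)
R(t) = sqrt(-1/5 + t) (R(t) = sqrt(t - 1/5) = sqrt(-1/5 + t))
R(-3)*175 = (sqrt(-5 + 25*(-3))/5)*175 = (sqrt(-5 - 75)/5)*175 = (sqrt(-80)/5)*175 = ((4*I*sqrt(5))/5)*175 = (4*I*sqrt(5)/5)*175 = 140*I*sqrt(5)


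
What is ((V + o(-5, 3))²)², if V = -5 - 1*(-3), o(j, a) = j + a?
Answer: 256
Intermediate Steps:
o(j, a) = a + j
V = -2 (V = -5 + 3 = -2)
((V + o(-5, 3))²)² = ((-2 + (3 - 5))²)² = ((-2 - 2)²)² = ((-4)²)² = 16² = 256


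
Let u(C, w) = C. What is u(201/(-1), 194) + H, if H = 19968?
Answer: 19767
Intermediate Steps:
u(201/(-1), 194) + H = 201/(-1) + 19968 = 201*(-1) + 19968 = -201 + 19968 = 19767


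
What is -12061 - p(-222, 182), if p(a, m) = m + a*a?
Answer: -61527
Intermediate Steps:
p(a, m) = m + a²
-12061 - p(-222, 182) = -12061 - (182 + (-222)²) = -12061 - (182 + 49284) = -12061 - 1*49466 = -12061 - 49466 = -61527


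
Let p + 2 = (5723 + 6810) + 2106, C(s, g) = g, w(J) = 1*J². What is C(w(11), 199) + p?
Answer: 14836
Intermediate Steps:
w(J) = J²
p = 14637 (p = -2 + ((5723 + 6810) + 2106) = -2 + (12533 + 2106) = -2 + 14639 = 14637)
C(w(11), 199) + p = 199 + 14637 = 14836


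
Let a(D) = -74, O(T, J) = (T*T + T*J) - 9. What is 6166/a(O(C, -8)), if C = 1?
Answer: -3083/37 ≈ -83.324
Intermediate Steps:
O(T, J) = -9 + T**2 + J*T (O(T, J) = (T**2 + J*T) - 9 = -9 + T**2 + J*T)
6166/a(O(C, -8)) = 6166/(-74) = 6166*(-1/74) = -3083/37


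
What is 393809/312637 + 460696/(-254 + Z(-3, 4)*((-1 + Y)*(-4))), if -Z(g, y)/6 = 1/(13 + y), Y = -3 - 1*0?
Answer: -94107007233/53076143 ≈ -1773.1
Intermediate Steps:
Y = -3 (Y = -3 + 0 = -3)
Z(g, y) = -6/(13 + y)
393809/312637 + 460696/(-254 + Z(-3, 4)*((-1 + Y)*(-4))) = 393809/312637 + 460696/(-254 + (-6/(13 + 4))*((-1 - 3)*(-4))) = 393809*(1/312637) + 460696/(-254 + (-6/17)*(-4*(-4))) = 30293/24049 + 460696/(-254 - 6*1/17*16) = 30293/24049 + 460696/(-254 - 6/17*16) = 30293/24049 + 460696/(-254 - 96/17) = 30293/24049 + 460696/(-4414/17) = 30293/24049 + 460696*(-17/4414) = 30293/24049 - 3915916/2207 = -94107007233/53076143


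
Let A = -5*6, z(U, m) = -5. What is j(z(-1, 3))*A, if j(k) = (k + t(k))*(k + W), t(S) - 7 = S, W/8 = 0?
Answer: -450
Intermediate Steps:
W = 0 (W = 8*0 = 0)
t(S) = 7 + S
A = -30
j(k) = k*(7 + 2*k) (j(k) = (k + (7 + k))*(k + 0) = (7 + 2*k)*k = k*(7 + 2*k))
j(z(-1, 3))*A = -5*(7 + 2*(-5))*(-30) = -5*(7 - 10)*(-30) = -5*(-3)*(-30) = 15*(-30) = -450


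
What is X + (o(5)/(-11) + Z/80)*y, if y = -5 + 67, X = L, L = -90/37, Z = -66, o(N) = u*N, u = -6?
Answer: 940239/8140 ≈ 115.51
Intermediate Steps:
o(N) = -6*N
L = -90/37 (L = -90*1/37 = -90/37 ≈ -2.4324)
X = -90/37 ≈ -2.4324
y = 62
X + (o(5)/(-11) + Z/80)*y = -90/37 + (-6*5/(-11) - 66/80)*62 = -90/37 + (-30*(-1/11) - 66*1/80)*62 = -90/37 + (30/11 - 33/40)*62 = -90/37 + (837/440)*62 = -90/37 + 25947/220 = 940239/8140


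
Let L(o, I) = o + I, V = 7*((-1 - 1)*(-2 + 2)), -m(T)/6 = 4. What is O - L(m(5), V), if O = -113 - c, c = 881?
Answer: -970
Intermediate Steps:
m(T) = -24 (m(T) = -6*4 = -24)
O = -994 (O = -113 - 1*881 = -113 - 881 = -994)
V = 0 (V = 7*(-2*0) = 7*0 = 0)
L(o, I) = I + o
O - L(m(5), V) = -994 - (0 - 24) = -994 - 1*(-24) = -994 + 24 = -970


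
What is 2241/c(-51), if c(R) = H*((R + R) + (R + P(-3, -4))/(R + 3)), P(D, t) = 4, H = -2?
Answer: 53784/4849 ≈ 11.092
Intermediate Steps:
c(R) = -4*R - 2*(4 + R)/(3 + R) (c(R) = -2*((R + R) + (R + 4)/(R + 3)) = -2*(2*R + (4 + R)/(3 + R)) = -4*R - 2*(4 + R)/(3 + R))
2241/c(-51) = 2241/((2*(-4 - 7*(-51) - 2*(-51)²)/(3 - 51))) = 2241/((2*(-4 + 357 - 2*2601)/(-48))) = 2241/((2*(-1/48)*(-4 + 357 - 5202))) = 2241/((2*(-1/48)*(-4849))) = 2241/(4849/24) = 2241*(24/4849) = 53784/4849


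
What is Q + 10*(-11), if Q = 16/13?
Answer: -1414/13 ≈ -108.77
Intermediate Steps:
Q = 16/13 (Q = 16*(1/13) = 16/13 ≈ 1.2308)
Q + 10*(-11) = 16/13 + 10*(-11) = 16/13 - 110 = -1414/13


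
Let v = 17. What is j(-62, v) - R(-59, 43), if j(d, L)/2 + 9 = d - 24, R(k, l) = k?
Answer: -131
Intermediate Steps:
j(d, L) = -66 + 2*d (j(d, L) = -18 + 2*(d - 24) = -18 + 2*(-24 + d) = -18 + (-48 + 2*d) = -66 + 2*d)
j(-62, v) - R(-59, 43) = (-66 + 2*(-62)) - 1*(-59) = (-66 - 124) + 59 = -190 + 59 = -131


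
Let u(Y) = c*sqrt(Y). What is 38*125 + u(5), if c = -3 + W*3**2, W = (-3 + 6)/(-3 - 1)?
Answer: 4750 - 39*sqrt(5)/4 ≈ 4728.2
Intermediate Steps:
W = -3/4 (W = 3/(-4) = 3*(-1/4) = -3/4 ≈ -0.75000)
c = -39/4 (c = -3 - 3/4*3**2 = -3 - 3/4*9 = -3 - 27/4 = -39/4 ≈ -9.7500)
u(Y) = -39*sqrt(Y)/4
38*125 + u(5) = 38*125 - 39*sqrt(5)/4 = 4750 - 39*sqrt(5)/4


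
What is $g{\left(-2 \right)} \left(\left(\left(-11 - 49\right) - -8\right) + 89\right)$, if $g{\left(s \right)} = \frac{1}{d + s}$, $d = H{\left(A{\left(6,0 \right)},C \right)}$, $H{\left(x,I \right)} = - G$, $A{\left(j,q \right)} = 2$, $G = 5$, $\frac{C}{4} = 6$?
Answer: $- \frac{37}{7} \approx -5.2857$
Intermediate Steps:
$C = 24$ ($C = 4 \cdot 6 = 24$)
$H{\left(x,I \right)} = -5$ ($H{\left(x,I \right)} = \left(-1\right) 5 = -5$)
$d = -5$
$g{\left(s \right)} = \frac{1}{-5 + s}$
$g{\left(-2 \right)} \left(\left(\left(-11 - 49\right) - -8\right) + 89\right) = \frac{\left(\left(-11 - 49\right) - -8\right) + 89}{-5 - 2} = \frac{\left(-60 + 8\right) + 89}{-7} = - \frac{-52 + 89}{7} = \left(- \frac{1}{7}\right) 37 = - \frac{37}{7}$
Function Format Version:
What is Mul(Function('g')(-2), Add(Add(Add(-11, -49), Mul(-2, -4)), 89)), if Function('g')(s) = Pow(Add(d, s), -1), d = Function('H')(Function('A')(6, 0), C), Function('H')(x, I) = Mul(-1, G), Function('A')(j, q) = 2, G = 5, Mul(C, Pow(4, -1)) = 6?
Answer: Rational(-37, 7) ≈ -5.2857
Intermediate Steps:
C = 24 (C = Mul(4, 6) = 24)
Function('H')(x, I) = -5 (Function('H')(x, I) = Mul(-1, 5) = -5)
d = -5
Function('g')(s) = Pow(Add(-5, s), -1)
Mul(Function('g')(-2), Add(Add(Add(-11, -49), Mul(-2, -4)), 89)) = Mul(Pow(Add(-5, -2), -1), Add(Add(Add(-11, -49), Mul(-2, -4)), 89)) = Mul(Pow(-7, -1), Add(Add(-60, 8), 89)) = Mul(Rational(-1, 7), Add(-52, 89)) = Mul(Rational(-1, 7), 37) = Rational(-37, 7)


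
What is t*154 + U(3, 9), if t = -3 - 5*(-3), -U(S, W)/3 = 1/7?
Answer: 12933/7 ≈ 1847.6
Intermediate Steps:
U(S, W) = -3/7
t = 12 (t = -3 + 15 = 12)
t*154 + U(3, 9) = 12*154 - 3/7 = 1848 - 3/7 = 12933/7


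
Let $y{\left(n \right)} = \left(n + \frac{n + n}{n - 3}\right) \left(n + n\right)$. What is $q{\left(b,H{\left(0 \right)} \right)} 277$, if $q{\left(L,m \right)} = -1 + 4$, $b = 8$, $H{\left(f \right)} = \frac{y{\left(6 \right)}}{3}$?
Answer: $831$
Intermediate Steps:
$y{\left(n \right)} = 2 n \left(n + \frac{2 n}{-3 + n}\right)$ ($y{\left(n \right)} = \left(n + \frac{2 n}{-3 + n}\right) 2 n = 2 n \left(n + \frac{2 n}{-3 + n}\right)$)
$H{\left(f \right)} = 40$ ($H{\left(f \right)} = \frac{2 \cdot 6^{2} \frac{1}{-3 + 6} \left(-1 + 6\right)}{3} = 2 \cdot 36 \cdot \frac{1}{3} \cdot 5 \cdot \frac{1}{3} = 120 \cdot \frac{1}{3} = 40$)
$q{\left(L,m \right)} = 3$
$q{\left(b,H{\left(0 \right)} \right)} 277 = 3 \cdot 277 = 831$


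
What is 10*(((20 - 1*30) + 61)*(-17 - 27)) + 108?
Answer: -22332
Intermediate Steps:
10*(((20 - 1*30) + 61)*(-17 - 27)) + 108 = 10*(((20 - 30) + 61)*(-44)) + 108 = 10*((-10 + 61)*(-44)) + 108 = 10*(51*(-44)) + 108 = 10*(-2244) + 108 = -22440 + 108 = -22332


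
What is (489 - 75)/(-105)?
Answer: -138/35 ≈ -3.9429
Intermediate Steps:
(489 - 75)/(-105) = 414*(-1/105) = -138/35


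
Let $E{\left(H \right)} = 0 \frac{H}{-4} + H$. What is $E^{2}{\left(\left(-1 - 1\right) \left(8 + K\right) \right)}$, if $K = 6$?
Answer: $784$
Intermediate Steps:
$E{\left(H \right)} = H$ ($E{\left(H \right)} = 0 H \left(- \frac{1}{4}\right) + H = 0 \left(- \frac{H}{4}\right) + H = 0 + H = H$)
$E^{2}{\left(\left(-1 - 1\right) \left(8 + K\right) \right)} = \left(\left(-1 - 1\right) \left(8 + 6\right)\right)^{2} = \left(\left(-2\right) 14\right)^{2} = \left(-28\right)^{2} = 784$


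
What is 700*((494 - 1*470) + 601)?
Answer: 437500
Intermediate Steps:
700*((494 - 1*470) + 601) = 700*((494 - 470) + 601) = 700*(24 + 601) = 700*625 = 437500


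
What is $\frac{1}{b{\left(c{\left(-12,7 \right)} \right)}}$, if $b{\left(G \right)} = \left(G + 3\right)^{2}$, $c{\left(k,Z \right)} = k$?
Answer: $\frac{1}{81} \approx 0.012346$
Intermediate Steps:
$b{\left(G \right)} = \left(3 + G\right)^{2}$
$\frac{1}{b{\left(c{\left(-12,7 \right)} \right)}} = \frac{1}{\left(3 - 12\right)^{2}} = \frac{1}{\left(-9\right)^{2}} = \frac{1}{81}$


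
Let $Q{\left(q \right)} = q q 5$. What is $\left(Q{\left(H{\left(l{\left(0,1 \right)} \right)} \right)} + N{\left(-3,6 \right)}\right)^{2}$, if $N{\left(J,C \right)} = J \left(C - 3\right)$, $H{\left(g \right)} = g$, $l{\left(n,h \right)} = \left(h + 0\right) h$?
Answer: $16$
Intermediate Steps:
$l{\left(n,h \right)} = h^{2}$ ($l{\left(n,h \right)} = h h = h^{2}$)
$N{\left(J,C \right)} = J \left(-3 + C\right)$
$Q{\left(q \right)} = 5 q^{2}$ ($Q{\left(q \right)} = q^{2} \cdot 5 = 5 q^{2}$)
$\left(Q{\left(H{\left(l{\left(0,1 \right)} \right)} \right)} + N{\left(-3,6 \right)}\right)^{2} = \left(5 \left(1^{2}\right)^{2} - 3 \left(-3 + 6\right)\right)^{2} = \left(5 \cdot 1^{2} - 9\right)^{2} = \left(5 \cdot 1 - 9\right)^{2} = \left(5 - 9\right)^{2} = \left(-4\right)^{2} = 16$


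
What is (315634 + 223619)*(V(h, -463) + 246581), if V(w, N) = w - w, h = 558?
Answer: 132969543993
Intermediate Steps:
V(w, N) = 0
(315634 + 223619)*(V(h, -463) + 246581) = (315634 + 223619)*(0 + 246581) = 539253*246581 = 132969543993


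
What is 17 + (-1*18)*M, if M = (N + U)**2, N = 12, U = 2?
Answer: -3511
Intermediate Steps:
M = 196 (M = (12 + 2)**2 = 14**2 = 196)
17 + (-1*18)*M = 17 - 1*18*196 = 17 - 18*196 = 17 - 3528 = -3511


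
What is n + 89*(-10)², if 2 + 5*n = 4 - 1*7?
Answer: 8899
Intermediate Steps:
n = -1 (n = -⅖ + (4 - 1*7)/5 = -⅖ + (4 - 7)/5 = -⅖ + (⅕)*(-3) = -⅖ - ⅗ = -1)
n + 89*(-10)² = -1 + 89*(-10)² = -1 + 89*100 = -1 + 8900 = 8899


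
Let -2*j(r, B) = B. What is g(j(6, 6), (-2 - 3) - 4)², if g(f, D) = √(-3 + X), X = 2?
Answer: -1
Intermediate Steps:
j(r, B) = -B/2
g(f, D) = I (g(f, D) = √(-3 + 2) = √(-1) = I)
g(j(6, 6), (-2 - 3) - 4)² = I² = -1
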